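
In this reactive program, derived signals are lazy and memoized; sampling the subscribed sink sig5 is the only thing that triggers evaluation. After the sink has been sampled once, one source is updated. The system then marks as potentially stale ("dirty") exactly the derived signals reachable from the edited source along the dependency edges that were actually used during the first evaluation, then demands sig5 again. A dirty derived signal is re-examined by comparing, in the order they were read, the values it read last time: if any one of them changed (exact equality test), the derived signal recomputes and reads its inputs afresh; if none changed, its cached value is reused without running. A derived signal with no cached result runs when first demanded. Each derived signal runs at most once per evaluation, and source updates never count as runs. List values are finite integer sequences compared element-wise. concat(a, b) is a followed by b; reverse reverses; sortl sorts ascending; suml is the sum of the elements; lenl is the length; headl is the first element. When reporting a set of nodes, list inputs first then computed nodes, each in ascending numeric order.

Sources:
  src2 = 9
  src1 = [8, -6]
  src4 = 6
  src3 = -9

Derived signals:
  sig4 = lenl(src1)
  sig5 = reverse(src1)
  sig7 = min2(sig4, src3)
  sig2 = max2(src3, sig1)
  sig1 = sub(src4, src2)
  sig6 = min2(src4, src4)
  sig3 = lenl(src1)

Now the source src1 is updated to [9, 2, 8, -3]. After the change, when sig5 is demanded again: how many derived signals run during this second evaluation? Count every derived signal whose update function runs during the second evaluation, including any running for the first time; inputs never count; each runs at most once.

1 derived signals run: sig5.

First demand of the output computes:
  sig5 = reverse([8, -6]) = [-6, 8]

After the edit, cleaning proceeds:
  sig5: a read changed (src1 [8, -6]->[9, 2, 8, -3]) — executes, giving [-3, 8, 2, 9].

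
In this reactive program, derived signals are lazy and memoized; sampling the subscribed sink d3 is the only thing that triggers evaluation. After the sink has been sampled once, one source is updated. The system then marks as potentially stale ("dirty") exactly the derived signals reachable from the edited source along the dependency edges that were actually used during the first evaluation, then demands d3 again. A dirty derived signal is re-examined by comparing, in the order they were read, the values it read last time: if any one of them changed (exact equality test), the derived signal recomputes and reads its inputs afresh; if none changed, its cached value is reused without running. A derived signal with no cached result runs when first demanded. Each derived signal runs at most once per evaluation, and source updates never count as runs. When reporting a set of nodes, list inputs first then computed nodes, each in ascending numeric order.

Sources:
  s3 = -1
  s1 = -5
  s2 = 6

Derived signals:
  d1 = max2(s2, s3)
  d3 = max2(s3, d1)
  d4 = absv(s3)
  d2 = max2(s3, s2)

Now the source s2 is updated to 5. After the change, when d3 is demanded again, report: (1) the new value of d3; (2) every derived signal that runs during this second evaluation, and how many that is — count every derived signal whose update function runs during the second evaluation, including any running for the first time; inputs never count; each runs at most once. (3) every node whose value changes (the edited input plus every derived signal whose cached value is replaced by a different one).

First demand of the output computes:
  d1 = max2(6, -1) = 6
  d3 = max2(-1, 6) = 6

After the edit, cleaning proceeds:
  d1: a read changed (s2 6->5) — executes, giving 5.
  d3: a read changed (d1 6->5) — executes, giving 5.

Demanding d3 again yields 5.
2 derived signals run: d1, d3.
The nodes whose values change: s2, d1, d3.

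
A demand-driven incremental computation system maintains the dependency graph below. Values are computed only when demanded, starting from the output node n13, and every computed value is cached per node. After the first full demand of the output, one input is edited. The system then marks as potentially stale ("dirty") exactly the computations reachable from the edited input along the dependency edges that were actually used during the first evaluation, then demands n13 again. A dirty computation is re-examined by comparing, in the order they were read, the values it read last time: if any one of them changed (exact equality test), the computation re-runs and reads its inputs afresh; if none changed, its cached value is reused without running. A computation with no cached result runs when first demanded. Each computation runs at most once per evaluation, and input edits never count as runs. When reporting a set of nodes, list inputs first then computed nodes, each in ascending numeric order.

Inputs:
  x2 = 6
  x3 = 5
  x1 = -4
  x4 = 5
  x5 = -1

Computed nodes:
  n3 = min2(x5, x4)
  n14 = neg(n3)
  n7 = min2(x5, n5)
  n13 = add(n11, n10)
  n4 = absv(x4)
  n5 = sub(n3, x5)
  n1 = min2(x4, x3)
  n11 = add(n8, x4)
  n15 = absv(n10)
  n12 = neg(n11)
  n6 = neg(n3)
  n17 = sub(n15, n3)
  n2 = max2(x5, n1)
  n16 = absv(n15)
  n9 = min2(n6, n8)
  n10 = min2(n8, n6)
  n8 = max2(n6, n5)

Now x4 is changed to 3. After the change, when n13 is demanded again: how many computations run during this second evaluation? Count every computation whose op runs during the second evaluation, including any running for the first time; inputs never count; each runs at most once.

Computations that run: n3, n11, n13 — 3 in total.
Key observation: the cutoff stops propagation at n5 — its inputs' values are unchanged, so it reuses its cache.

First evaluation (everything demanded from the output):
  n3 = min2(-1, 5) = -1
  n5 = sub(-1, -1) = 0
  n6 = neg(-1) = 1
  n8 = max2(1, 0) = 1
  n10 = min2(1, 1) = 1
  n11 = add(1, 5) = 6
  n13 = add(6, 1) = 7

Propagation after the edit:
  n3: runs — x4 5->3; result -1 (same value as before).
  n5: checked — values it read are unchanged (n3 unchanged, x5 unchanged); reused cached 0 without running.
  n6: checked — values it read are unchanged (n3 unchanged); reused cached 1 without running.
  n8: checked — values it read are unchanged (n6 unchanged, n5 unchanged); reused cached 1 without running.
  n10: checked — values it read are unchanged (n8 unchanged, n6 unchanged); reused cached 1 without running.
  n11: runs — x4 5->3; result 4.
  n13: runs — n11 6->4; result 5.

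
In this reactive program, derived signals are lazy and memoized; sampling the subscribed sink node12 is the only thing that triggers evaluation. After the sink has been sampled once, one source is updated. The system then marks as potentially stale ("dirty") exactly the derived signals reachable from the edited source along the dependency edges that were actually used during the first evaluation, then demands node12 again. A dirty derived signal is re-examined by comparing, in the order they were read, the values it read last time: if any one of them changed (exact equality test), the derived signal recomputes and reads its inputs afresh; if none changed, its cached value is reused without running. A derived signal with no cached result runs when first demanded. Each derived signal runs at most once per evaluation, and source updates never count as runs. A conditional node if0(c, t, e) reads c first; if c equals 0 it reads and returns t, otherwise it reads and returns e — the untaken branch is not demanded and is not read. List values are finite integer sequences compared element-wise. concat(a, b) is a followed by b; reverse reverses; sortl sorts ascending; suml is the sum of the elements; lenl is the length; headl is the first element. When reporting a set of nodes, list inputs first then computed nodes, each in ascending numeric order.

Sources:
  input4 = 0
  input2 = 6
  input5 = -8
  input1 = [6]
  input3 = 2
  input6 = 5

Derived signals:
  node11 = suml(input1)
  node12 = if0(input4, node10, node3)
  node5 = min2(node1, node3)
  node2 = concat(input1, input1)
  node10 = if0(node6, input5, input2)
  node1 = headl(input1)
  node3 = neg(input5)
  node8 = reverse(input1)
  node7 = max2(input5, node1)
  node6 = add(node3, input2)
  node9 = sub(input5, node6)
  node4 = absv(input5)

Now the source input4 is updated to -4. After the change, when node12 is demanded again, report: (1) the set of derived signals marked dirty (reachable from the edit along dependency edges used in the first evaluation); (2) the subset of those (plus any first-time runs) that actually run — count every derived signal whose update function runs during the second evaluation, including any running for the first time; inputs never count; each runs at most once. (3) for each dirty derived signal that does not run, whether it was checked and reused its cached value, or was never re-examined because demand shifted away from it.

First demand of the output computes:
  node3 = neg(-8) = 8
  node6 = add(8, 6) = 14
  node10 = if0(node6=14 -> else branch input2) = 6
  node12 = if0(input4=0 -> then branch node10) = 6

After the edit, cleaning proceeds:
  node12: a read changed (input4 0->-4) — executes, giving 8.

The edit dirties: node12.
1 derived signals run: node12.
No dirty derived signal escaped a run.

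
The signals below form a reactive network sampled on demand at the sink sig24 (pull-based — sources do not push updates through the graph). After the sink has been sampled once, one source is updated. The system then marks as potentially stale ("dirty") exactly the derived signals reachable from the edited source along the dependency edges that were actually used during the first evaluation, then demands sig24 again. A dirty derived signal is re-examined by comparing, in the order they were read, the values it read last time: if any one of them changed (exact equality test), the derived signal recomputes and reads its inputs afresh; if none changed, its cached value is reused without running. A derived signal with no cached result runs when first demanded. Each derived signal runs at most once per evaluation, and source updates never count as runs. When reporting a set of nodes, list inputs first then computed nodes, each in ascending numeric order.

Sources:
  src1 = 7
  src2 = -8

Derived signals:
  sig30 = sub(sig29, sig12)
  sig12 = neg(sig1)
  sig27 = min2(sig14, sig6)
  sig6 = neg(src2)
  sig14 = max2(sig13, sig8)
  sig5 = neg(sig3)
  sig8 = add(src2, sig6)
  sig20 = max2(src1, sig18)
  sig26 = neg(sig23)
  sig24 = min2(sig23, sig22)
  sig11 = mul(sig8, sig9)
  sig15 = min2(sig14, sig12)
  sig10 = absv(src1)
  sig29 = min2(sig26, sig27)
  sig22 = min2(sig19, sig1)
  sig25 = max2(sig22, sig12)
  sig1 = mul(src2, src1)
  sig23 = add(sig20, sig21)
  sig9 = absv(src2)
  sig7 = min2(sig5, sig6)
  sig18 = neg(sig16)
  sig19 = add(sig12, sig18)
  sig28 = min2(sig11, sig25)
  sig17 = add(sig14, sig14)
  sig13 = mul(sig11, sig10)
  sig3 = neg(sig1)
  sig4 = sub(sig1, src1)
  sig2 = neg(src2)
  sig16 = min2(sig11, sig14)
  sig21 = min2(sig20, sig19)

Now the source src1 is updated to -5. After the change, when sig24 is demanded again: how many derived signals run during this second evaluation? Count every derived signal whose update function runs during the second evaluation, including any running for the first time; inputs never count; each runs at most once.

Initial pass — values computed on the first demand:
  sig1 = mul(-8, 7) = -56
  sig6 = neg(-8) = 8
  sig8 = add(-8, 8) = 0
  sig9 = absv(-8) = 8
  sig10 = absv(7) = 7
  sig11 = mul(0, 8) = 0
  sig12 = neg(-56) = 56
  sig13 = mul(0, 7) = 0
  sig14 = max2(0, 0) = 0
  sig16 = min2(0, 0) = 0
  sig18 = neg(0) = 0
  sig19 = add(56, 0) = 56
  sig20 = max2(7, 0) = 7
  sig21 = min2(7, 56) = 7
  sig22 = min2(56, -56) = -56
  sig23 = add(7, 7) = 14
  sig24 = min2(14, -56) = -56

Second demand — change propagation:
  sig1: re-runs because src1 7->-5; new result 40.
  sig10: re-runs because src1 7->-5; new result 5.
  sig12: re-runs because sig1 -56->40; new result -40.
  sig13: re-runs because sig10 7->5; new result 0 (unchanged).
  sig14: re-examined; everything it read last time is the same (sig13 unchanged, sig8 unchanged) — cache 0 kept, no run.
  sig16: re-examined; everything it read last time is the same (sig11 unchanged, sig14 unchanged) — cache 0 kept, no run.
  sig18: re-examined; everything it read last time is the same (sig16 unchanged) — cache 0 kept, no run.
  sig19: re-runs because sig12 56->-40; new result -40.
  sig20: re-runs because src1 7->-5; new result 0.
  sig21: re-runs because sig20 7->0; sig19 56->-40; new result -40.
  sig22: re-runs because sig19 56->-40; sig1 -56->40; new result -40.
  sig23: re-runs because sig20 7->0; sig21 7->-40; new result -40.
  sig24: re-runs because sig23 14->-40; sig22 -56->-40; new result -40.

The important point: at sig14 every value read last time is unchanged, so the dirty flag clears without a run.

Run set: sig1, sig10, sig12, sig13, sig19, sig20, sig21, sig22, sig23, sig24 (10 run).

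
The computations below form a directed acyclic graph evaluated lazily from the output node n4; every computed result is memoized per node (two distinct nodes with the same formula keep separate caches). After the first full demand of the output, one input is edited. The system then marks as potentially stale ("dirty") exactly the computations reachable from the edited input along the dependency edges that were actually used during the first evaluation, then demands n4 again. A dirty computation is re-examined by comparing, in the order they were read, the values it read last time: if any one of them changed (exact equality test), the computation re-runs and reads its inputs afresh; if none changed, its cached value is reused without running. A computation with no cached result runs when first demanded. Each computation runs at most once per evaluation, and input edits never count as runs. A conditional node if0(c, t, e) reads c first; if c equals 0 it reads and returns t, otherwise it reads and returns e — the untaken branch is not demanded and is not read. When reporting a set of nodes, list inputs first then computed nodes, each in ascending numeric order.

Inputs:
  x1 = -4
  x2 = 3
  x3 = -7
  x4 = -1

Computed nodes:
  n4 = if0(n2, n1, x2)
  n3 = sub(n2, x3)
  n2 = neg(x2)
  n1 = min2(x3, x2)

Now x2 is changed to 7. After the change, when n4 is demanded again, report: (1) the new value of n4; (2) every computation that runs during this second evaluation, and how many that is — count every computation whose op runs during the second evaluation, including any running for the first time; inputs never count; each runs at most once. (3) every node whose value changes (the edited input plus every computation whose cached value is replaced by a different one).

Demanding n4 again yields 7.
2 computations run: n2, n4.
The nodes whose values change: x2, n2, n4.

First demand of the output computes:
  n2 = neg(3) = -3
  n4 = if0(n2=-3 -> else branch x2) = 3

After the edit, cleaning proceeds:
  n2: a read changed (x2 3->7) — executes, giving -7.
  n4: a read changed (n2 -3->-7; x2 3->7) — executes, giving 7.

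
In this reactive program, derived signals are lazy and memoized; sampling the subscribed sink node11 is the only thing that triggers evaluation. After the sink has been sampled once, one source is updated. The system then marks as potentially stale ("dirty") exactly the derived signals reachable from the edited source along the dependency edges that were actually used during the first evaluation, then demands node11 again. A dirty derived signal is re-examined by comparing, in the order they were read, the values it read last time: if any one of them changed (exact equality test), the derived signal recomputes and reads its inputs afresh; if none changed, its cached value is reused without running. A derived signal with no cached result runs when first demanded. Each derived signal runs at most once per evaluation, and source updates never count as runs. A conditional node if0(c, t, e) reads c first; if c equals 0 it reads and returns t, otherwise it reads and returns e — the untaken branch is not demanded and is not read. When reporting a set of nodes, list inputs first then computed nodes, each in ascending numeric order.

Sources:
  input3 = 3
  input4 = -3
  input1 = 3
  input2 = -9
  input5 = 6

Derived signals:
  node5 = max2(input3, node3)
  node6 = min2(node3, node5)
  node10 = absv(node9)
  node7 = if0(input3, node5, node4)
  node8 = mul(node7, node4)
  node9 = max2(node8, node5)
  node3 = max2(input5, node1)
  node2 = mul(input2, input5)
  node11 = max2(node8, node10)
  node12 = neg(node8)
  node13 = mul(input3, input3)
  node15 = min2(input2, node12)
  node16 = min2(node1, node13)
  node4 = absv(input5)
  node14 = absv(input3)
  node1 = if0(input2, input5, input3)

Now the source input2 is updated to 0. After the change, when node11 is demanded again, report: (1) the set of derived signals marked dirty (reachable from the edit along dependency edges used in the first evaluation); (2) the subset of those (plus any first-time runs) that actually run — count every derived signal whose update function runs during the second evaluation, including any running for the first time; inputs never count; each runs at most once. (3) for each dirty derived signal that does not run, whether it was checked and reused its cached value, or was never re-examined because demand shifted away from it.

The edit dirties: node1, node3, node5, node9, node10, node11.
2 derived signals run: node1, node3.
Cache hits after checking: node5, node9, node10, node11.
Note the absorption at node3: it re-runs yet its value is the same, leaving the output's value untouched.

First demand of the output computes:
  node1 = if0(input2=-9 -> else branch input3) = 3
  node3 = max2(6, 3) = 6
  node4 = absv(6) = 6
  node5 = max2(3, 6) = 6
  node7 = if0(input3=3 -> else branch node4) = 6
  node8 = mul(6, 6) = 36
  node9 = max2(36, 6) = 36
  node10 = absv(36) = 36
  node11 = max2(36, 36) = 36

After the edit, cleaning proceeds:
  node1: a read changed (input2 -9->0) — executes, giving 6.
  node3: a read changed (node1 3->6) — executes, giving 6 — identical to its old value.
  node5: dirty, but its reads are unchanged (input3 unchanged, node3 unchanged); cached 6 stands.
  node9: dirty, but its reads are unchanged (node8 unchanged, node5 unchanged); cached 36 stands.
  node10: dirty, but its reads are unchanged (node9 unchanged); cached 36 stands.
  node11: dirty, but its reads are unchanged (node8 unchanged, node10 unchanged); cached 36 stands.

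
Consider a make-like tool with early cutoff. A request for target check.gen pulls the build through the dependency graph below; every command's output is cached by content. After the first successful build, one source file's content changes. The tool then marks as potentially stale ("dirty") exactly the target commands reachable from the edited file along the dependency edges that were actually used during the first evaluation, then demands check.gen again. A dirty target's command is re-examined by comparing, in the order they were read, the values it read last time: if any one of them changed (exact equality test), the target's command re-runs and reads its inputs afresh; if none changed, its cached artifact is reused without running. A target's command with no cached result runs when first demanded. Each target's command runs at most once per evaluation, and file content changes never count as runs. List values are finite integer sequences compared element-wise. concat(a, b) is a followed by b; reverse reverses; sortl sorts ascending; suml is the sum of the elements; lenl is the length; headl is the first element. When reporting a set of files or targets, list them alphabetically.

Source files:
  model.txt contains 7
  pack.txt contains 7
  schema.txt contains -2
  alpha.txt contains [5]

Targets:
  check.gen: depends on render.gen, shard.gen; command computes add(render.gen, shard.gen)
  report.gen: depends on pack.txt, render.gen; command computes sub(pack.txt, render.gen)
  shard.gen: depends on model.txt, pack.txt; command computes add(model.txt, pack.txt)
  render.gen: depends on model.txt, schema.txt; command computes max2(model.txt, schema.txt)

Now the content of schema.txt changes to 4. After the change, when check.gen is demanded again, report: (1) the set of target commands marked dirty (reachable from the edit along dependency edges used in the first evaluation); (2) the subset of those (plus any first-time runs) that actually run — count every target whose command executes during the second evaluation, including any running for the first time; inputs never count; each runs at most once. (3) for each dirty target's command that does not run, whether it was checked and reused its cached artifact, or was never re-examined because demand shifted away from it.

The edit dirties: check.gen, render.gen.
1 target commands run: render.gen.
Cache hits after checking: check.gen.
Note the absorption at render.gen: it re-runs yet its value is the same, leaving the output's value untouched.

First demand of the output computes:
  render.gen = max2(7, -2) = 7
  shard.gen = add(7, 7) = 14
  check.gen = add(7, 14) = 21

After the edit, cleaning proceeds:
  render.gen: a read changed (schema.txt -2->4) — executes, giving 7 — identical to its old value.
  check.gen: dirty, but its reads are unchanged (render.gen unchanged, shard.gen unchanged); cached 21 stands.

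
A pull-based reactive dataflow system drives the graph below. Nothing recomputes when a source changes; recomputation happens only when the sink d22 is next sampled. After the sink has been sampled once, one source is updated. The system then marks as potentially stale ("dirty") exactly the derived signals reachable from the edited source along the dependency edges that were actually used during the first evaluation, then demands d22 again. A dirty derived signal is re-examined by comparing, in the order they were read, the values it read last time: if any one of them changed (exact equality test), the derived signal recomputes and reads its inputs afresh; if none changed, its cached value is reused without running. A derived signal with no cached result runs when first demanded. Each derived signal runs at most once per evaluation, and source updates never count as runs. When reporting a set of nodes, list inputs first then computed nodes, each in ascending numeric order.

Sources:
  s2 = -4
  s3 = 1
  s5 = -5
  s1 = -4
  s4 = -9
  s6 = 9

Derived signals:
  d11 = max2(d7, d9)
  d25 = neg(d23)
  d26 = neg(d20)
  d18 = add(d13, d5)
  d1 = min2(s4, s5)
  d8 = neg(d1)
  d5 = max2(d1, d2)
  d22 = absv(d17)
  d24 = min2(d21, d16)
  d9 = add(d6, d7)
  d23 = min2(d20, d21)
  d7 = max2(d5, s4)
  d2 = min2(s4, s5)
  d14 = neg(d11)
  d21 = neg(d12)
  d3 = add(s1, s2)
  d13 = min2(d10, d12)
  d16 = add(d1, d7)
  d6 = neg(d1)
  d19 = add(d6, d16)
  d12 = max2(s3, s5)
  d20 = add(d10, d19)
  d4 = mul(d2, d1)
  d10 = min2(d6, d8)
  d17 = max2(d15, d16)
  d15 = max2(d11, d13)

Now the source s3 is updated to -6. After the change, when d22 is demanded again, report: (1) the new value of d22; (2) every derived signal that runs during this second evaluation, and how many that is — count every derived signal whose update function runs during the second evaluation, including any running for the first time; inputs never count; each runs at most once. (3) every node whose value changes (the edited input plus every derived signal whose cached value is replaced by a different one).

First evaluation (everything demanded from the output):
  d1 = min2(-9, -5) = -9
  d2 = min2(-9, -5) = -9
  d5 = max2(-9, -9) = -9
  d6 = neg(-9) = 9
  d7 = max2(-9, -9) = -9
  d8 = neg(-9) = 9
  d9 = add(9, -9) = 0
  d10 = min2(9, 9) = 9
  d11 = max2(-9, 0) = 0
  d12 = max2(1, -5) = 1
  d13 = min2(9, 1) = 1
  d15 = max2(0, 1) = 1
  d16 = add(-9, -9) = -18
  d17 = max2(1, -18) = 1
  d22 = absv(1) = 1

Propagation after the edit:
  d12: runs — s3 1->-6; result -5.
  d13: runs — d12 1->-5; result -5.
  d15: runs — d13 1->-5; result 0.
  d17: runs — d15 1->0; result 0.
  d22: runs — d17 1->0; result 0.

New value of d22: 0.
Derived signals that run: d12, d13, d15, d17, d22 — 5 in total.
Values that change: s3, d12, d13, d15, d17, d22.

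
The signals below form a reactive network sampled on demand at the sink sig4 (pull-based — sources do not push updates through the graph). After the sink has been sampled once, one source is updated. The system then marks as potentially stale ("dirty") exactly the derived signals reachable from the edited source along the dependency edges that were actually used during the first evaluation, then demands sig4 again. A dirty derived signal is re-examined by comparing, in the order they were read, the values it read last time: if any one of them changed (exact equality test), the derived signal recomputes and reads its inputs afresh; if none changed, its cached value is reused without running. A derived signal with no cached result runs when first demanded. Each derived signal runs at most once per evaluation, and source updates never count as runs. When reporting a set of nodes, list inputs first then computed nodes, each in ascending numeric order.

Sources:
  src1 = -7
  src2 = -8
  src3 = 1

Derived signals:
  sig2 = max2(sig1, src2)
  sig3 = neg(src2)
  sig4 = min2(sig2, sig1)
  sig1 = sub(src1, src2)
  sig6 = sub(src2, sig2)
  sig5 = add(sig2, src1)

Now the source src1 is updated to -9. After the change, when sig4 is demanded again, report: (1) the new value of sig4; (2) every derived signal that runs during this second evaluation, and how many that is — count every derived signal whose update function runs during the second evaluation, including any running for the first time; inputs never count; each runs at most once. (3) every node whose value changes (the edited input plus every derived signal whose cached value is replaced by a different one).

sig4 now evaluates to -1.
Run set: sig1, sig2, sig4 (3 run).
Changed values: src1, sig1, sig2, sig4.

Initial pass — values computed on the first demand:
  sig1 = sub(-7, -8) = 1
  sig2 = max2(1, -8) = 1
  sig4 = min2(1, 1) = 1

Second demand — change propagation:
  sig1: re-runs because src1 -7->-9; new result -1.
  sig2: re-runs because sig1 1->-1; new result -1.
  sig4: re-runs because sig2 1->-1; sig1 1->-1; new result -1.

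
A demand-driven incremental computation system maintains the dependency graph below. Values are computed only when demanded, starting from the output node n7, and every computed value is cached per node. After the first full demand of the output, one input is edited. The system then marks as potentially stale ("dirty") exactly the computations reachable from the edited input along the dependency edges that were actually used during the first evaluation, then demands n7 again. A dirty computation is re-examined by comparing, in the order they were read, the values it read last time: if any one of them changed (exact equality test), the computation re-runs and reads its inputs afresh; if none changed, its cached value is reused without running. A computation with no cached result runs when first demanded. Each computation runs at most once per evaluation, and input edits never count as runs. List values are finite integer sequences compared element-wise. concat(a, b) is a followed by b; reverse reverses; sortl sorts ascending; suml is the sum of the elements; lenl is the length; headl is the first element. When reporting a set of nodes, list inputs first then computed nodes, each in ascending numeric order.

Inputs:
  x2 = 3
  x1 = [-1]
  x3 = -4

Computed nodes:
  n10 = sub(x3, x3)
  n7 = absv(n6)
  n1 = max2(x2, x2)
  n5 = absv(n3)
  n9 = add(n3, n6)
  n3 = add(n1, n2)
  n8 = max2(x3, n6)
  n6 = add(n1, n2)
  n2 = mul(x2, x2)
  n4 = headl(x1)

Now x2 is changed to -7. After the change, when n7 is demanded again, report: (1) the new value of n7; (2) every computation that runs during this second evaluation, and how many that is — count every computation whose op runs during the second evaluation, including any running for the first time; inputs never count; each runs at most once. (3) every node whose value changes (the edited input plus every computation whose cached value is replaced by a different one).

New value of n7: 42.
Computations that run: n1, n2, n6, n7 — 4 in total.
Values that change: x2, n1, n2, n6, n7.

First evaluation (everything demanded from the output):
  n1 = max2(3, 3) = 3
  n2 = mul(3, 3) = 9
  n6 = add(3, 9) = 12
  n7 = absv(12) = 12

Propagation after the edit:
  n1: runs — x2 3->-7; x2 3->-7; result -7.
  n2: runs — x2 3->-7; x2 3->-7; result 49.
  n6: runs — n1 3->-7; n2 9->49; result 42.
  n7: runs — n6 12->42; result 42.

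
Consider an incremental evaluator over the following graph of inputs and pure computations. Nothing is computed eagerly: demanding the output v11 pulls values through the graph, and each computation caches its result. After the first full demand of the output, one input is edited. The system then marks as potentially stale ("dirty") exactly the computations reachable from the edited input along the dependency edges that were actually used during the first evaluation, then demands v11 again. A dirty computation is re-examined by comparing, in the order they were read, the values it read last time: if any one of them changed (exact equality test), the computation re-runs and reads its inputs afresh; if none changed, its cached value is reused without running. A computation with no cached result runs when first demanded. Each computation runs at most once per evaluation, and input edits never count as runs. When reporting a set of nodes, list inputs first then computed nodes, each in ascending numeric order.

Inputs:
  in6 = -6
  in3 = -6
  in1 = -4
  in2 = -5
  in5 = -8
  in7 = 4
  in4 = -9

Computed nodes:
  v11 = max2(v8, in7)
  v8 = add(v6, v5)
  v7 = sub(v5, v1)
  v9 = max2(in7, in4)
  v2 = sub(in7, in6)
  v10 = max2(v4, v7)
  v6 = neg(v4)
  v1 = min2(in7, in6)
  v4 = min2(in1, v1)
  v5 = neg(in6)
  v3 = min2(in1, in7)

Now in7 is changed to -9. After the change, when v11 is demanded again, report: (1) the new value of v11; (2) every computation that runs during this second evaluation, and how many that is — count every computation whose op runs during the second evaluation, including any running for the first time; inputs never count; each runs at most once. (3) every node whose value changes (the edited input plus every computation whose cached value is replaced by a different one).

v11 now evaluates to 15.
Run set: v1, v4, v6, v8, v11 (5 run).
Changed values: in7, v1, v4, v6, v8, v11.

Initial pass — values computed on the first demand:
  v1 = min2(4, -6) = -6
  v4 = min2(-4, -6) = -6
  v5 = neg(-6) = 6
  v6 = neg(-6) = 6
  v8 = add(6, 6) = 12
  v11 = max2(12, 4) = 12

Second demand — change propagation:
  v1: re-runs because in7 4->-9; new result -9.
  v4: re-runs because v1 -6->-9; new result -9.
  v6: re-runs because v4 -6->-9; new result 9.
  v8: re-runs because v6 6->9; new result 15.
  v11: re-runs because v8 12->15; in7 4->-9; new result 15.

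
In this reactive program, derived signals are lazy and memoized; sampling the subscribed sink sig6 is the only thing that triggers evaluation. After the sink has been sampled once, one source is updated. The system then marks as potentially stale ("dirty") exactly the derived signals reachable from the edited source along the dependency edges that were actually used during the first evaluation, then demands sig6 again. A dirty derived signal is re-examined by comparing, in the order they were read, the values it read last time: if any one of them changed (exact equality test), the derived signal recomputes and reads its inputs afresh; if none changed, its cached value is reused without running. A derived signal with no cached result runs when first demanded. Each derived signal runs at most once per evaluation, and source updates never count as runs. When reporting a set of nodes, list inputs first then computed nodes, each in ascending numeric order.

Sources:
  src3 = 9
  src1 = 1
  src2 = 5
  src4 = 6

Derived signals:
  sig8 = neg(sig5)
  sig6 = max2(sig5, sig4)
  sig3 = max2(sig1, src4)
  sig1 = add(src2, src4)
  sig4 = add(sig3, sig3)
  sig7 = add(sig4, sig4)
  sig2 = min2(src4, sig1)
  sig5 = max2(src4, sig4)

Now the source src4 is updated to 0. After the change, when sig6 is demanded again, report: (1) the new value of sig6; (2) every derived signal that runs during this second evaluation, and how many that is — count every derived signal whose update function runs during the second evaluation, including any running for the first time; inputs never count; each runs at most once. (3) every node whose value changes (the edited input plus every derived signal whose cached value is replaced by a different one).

First demand of the output computes:
  sig1 = add(5, 6) = 11
  sig3 = max2(11, 6) = 11
  sig4 = add(11, 11) = 22
  sig5 = max2(6, 22) = 22
  sig6 = max2(22, 22) = 22

After the edit, cleaning proceeds:
  sig1: a read changed (src4 6->0) — executes, giving 5.
  sig3: a read changed (sig1 11->5; src4 6->0) — executes, giving 5.
  sig4: a read changed (sig3 11->5; sig3 11->5) — executes, giving 10.
  sig5: a read changed (src4 6->0; sig4 22->10) — executes, giving 10.
  sig6: a read changed (sig5 22->10; sig4 22->10) — executes, giving 10.

Demanding sig6 again yields 10.
5 derived signals run: sig1, sig3, sig4, sig5, sig6.
The nodes whose values change: src4, sig1, sig3, sig4, sig5, sig6.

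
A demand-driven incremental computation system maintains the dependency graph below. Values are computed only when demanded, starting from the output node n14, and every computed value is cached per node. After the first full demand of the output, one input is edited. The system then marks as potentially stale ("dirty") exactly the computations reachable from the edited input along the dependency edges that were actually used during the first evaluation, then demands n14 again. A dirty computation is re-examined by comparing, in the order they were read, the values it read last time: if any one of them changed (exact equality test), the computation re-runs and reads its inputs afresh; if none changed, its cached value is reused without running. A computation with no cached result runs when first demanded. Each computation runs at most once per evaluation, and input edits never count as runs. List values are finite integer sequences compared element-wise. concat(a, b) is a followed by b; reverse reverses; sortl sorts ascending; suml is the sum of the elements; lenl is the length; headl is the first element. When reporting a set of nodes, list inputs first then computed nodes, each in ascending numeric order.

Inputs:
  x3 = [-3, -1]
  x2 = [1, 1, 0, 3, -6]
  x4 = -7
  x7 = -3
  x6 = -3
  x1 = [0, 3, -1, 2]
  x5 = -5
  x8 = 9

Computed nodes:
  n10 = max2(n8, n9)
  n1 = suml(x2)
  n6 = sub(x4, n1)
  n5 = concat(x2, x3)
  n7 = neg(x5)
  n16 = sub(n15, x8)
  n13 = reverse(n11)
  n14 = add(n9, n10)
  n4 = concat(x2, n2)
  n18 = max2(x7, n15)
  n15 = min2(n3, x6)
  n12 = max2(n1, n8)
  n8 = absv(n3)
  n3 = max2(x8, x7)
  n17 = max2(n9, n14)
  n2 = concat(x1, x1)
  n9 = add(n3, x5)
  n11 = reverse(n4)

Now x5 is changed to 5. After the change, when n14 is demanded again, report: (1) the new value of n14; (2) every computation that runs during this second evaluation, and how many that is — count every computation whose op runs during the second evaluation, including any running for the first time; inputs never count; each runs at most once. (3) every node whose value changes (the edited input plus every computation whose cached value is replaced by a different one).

First evaluation (everything demanded from the output):
  n3 = max2(9, -3) = 9
  n8 = absv(9) = 9
  n9 = add(9, -5) = 4
  n10 = max2(9, 4) = 9
  n14 = add(4, 9) = 13

Propagation after the edit:
  n9: runs — x5 -5->5; result 14.
  n10: runs — n9 4->14; result 14.
  n14: runs — n9 4->14; n10 9->14; result 28.

New value of n14: 28.
Computations that run: n9, n10, n14 — 3 in total.
Values that change: x5, n9, n10, n14.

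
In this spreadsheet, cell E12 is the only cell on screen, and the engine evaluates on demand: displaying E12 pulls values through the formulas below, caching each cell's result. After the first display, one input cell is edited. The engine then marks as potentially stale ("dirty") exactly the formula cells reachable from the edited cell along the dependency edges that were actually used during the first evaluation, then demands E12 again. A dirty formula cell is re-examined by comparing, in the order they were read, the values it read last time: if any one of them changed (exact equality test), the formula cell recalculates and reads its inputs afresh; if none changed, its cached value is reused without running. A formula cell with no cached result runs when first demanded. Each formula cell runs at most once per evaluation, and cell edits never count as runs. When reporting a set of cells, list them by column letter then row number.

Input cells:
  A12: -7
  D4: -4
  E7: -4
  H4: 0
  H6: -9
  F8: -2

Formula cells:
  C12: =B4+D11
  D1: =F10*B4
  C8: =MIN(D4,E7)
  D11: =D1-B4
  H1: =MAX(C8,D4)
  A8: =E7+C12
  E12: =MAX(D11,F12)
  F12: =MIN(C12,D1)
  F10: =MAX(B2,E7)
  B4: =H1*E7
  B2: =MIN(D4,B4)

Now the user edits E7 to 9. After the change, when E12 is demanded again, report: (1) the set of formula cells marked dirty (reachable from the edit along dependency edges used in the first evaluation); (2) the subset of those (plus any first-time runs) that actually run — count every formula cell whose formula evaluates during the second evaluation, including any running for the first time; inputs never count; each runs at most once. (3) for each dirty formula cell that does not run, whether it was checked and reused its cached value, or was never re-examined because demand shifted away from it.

Dirty set: B2, B4, C8, C12, D1, D11, E12, F10, F12, H1.
Run set: B2, B4, C8, C12, D1, D11, E12, F10, F12 (9 run).
Re-examined without running (cache reused): H1.
The important point: at H1 every value read last time is unchanged, so the dirty flag clears without a run.

Initial pass — values computed on the first demand:
  C8 = MIN(-4, -4) = -4
  H1 = MAX(-4, -4) = -4
  B4 = -4 * -4 = 16
  B2 = MIN(-4, 16) = -4
  F10 = MAX(-4, -4) = -4
  D1 = -4 * 16 = -64
  D11 = -64 - 16 = -80
  C12 = 16 + -80 = -64
  F12 = MIN(-64, -64) = -64
  E12 = MAX(-80, -64) = -64

Second demand — change propagation:
  C8: re-runs because E7 -4->9; new result -4 (unchanged).
  H1: re-examined; everything it read last time is the same (C8 unchanged, D4 unchanged) — cache -4 kept, no run.
  B4: re-runs because E7 -4->9; new result -36.
  B2: re-runs because B4 16->-36; new result -36.
  F10: re-runs because B2 -4->-36; E7 -4->9; new result 9.
  D1: re-runs because F10 -4->9; B4 16->-36; new result -324.
  D11: re-runs because D1 -64->-324; B4 16->-36; new result -288.
  C12: re-runs because B4 16->-36; D11 -80->-288; new result -324.
  F12: re-runs because C12 -64->-324; D1 -64->-324; new result -324.
  E12: re-runs because D11 -80->-288; F12 -64->-324; new result -288.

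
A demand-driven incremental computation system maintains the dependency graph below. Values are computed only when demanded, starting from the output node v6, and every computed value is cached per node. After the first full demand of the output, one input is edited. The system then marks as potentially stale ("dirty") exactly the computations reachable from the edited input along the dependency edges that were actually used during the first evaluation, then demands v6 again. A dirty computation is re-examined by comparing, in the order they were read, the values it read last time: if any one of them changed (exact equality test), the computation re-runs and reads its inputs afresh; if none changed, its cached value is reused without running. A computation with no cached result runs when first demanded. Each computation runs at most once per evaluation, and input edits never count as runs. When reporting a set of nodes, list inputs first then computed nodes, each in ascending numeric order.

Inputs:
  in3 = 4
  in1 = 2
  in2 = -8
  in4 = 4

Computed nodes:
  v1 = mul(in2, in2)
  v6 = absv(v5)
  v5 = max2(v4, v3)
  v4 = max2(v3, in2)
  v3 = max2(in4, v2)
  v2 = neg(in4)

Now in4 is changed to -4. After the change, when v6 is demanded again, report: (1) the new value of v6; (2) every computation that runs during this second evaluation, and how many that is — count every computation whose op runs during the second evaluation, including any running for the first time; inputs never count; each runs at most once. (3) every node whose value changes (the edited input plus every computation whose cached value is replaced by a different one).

First evaluation (everything demanded from the output):
  v2 = neg(4) = -4
  v3 = max2(4, -4) = 4
  v4 = max2(4, -8) = 4
  v5 = max2(4, 4) = 4
  v6 = absv(4) = 4

Propagation after the edit:
  v2: runs — in4 4->-4; result 4.
  v3: runs — in4 4->-4; v2 -4->4; result 4 (same value as before).
  v4: checked — values it read are unchanged (v3 unchanged, in2 unchanged); reused cached 4 without running.
  v5: checked — values it read are unchanged (v4 unchanged, v3 unchanged); reused cached 4 without running.
  v6: checked — values it read are unchanged (v5 unchanged); reused cached 4 without running.

Key observation: the change is absorbed at v3 — it re-runs but produces the same value, and the output's value is unchanged.

New value of v6: 4.
Computations that run: v2, v3 — 2 in total.
Values that change: in4, v2.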